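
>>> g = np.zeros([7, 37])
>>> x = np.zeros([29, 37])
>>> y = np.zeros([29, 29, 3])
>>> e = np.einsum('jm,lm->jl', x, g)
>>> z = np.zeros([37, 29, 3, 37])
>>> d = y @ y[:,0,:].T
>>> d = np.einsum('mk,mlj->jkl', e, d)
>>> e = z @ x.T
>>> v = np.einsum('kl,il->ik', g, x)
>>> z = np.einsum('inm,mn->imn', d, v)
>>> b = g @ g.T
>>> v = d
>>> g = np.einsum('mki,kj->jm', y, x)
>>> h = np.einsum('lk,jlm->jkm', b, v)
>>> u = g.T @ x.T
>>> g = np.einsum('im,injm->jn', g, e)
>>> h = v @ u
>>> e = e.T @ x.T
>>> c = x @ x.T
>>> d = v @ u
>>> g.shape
(3, 29)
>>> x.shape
(29, 37)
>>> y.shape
(29, 29, 3)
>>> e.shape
(29, 3, 29, 29)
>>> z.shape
(29, 29, 7)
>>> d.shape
(29, 7, 29)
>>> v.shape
(29, 7, 29)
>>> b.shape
(7, 7)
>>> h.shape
(29, 7, 29)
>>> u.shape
(29, 29)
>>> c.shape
(29, 29)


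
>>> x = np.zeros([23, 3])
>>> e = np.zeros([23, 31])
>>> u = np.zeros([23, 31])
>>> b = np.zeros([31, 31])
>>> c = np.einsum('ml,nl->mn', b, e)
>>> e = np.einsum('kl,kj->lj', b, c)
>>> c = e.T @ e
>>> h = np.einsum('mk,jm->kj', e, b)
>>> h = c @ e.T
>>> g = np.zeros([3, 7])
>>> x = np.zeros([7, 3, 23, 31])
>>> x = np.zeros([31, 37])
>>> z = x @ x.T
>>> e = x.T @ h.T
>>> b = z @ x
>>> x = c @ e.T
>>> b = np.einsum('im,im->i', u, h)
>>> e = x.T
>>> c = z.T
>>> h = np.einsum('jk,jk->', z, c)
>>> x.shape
(23, 37)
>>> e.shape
(37, 23)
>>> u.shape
(23, 31)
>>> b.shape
(23,)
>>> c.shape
(31, 31)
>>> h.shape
()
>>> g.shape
(3, 7)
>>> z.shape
(31, 31)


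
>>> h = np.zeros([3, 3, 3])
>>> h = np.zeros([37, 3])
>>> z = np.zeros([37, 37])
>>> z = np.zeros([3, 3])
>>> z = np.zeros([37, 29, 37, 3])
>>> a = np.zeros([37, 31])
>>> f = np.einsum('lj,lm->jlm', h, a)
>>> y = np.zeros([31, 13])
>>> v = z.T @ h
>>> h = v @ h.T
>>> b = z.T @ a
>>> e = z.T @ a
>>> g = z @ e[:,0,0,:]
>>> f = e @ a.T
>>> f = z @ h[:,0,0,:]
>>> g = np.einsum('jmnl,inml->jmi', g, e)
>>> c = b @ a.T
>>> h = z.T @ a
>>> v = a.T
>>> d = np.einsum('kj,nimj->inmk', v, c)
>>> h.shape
(3, 37, 29, 31)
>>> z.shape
(37, 29, 37, 3)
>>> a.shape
(37, 31)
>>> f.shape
(37, 29, 37, 37)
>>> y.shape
(31, 13)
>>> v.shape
(31, 37)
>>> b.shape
(3, 37, 29, 31)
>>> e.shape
(3, 37, 29, 31)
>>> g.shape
(37, 29, 3)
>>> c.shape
(3, 37, 29, 37)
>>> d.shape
(37, 3, 29, 31)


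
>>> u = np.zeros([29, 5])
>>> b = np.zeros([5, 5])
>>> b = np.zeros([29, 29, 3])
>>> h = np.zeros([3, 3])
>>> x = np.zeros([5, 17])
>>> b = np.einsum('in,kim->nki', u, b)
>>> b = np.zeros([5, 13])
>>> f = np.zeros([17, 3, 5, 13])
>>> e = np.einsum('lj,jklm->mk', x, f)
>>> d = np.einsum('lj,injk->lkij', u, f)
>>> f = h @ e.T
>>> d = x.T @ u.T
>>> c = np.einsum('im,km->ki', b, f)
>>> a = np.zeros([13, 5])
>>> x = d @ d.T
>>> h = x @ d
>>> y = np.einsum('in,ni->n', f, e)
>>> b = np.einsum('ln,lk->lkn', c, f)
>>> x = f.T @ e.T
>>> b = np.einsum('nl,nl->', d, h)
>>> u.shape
(29, 5)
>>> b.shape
()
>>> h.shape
(17, 29)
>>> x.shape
(13, 13)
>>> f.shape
(3, 13)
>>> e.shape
(13, 3)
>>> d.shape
(17, 29)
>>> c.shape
(3, 5)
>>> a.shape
(13, 5)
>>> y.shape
(13,)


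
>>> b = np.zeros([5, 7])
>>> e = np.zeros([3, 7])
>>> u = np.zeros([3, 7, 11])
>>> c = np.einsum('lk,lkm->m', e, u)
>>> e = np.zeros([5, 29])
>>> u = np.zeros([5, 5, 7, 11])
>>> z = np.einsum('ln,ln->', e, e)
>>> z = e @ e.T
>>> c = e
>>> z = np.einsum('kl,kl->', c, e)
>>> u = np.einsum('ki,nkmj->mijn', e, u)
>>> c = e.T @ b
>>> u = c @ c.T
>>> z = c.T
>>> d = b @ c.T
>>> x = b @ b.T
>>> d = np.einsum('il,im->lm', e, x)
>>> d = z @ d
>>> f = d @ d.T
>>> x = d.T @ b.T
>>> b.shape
(5, 7)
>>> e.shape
(5, 29)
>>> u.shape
(29, 29)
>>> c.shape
(29, 7)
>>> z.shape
(7, 29)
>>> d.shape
(7, 5)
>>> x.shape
(5, 5)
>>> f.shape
(7, 7)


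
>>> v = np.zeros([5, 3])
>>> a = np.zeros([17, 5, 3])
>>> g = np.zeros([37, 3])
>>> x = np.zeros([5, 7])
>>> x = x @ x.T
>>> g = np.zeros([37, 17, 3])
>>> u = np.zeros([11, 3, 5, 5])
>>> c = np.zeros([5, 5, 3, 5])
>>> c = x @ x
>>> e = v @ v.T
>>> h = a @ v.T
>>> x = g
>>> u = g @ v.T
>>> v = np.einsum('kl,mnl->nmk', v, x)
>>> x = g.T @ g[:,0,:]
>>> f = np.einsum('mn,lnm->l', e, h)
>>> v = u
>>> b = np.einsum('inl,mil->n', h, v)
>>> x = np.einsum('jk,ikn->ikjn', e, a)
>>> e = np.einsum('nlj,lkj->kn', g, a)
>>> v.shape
(37, 17, 5)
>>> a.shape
(17, 5, 3)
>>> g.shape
(37, 17, 3)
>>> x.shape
(17, 5, 5, 3)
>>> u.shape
(37, 17, 5)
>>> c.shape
(5, 5)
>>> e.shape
(5, 37)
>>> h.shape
(17, 5, 5)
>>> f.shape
(17,)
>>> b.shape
(5,)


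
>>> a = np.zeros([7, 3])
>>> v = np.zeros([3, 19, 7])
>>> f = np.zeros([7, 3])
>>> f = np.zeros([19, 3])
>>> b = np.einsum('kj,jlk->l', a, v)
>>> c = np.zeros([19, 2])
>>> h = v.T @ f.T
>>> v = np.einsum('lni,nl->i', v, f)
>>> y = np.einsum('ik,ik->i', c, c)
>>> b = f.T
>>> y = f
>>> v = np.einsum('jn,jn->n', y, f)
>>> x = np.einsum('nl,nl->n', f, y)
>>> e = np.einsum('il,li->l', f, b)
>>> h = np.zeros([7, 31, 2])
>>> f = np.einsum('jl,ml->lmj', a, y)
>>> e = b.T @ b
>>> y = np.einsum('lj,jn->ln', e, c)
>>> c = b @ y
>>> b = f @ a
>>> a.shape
(7, 3)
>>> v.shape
(3,)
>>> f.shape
(3, 19, 7)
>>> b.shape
(3, 19, 3)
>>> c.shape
(3, 2)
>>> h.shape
(7, 31, 2)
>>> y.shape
(19, 2)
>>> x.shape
(19,)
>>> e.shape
(19, 19)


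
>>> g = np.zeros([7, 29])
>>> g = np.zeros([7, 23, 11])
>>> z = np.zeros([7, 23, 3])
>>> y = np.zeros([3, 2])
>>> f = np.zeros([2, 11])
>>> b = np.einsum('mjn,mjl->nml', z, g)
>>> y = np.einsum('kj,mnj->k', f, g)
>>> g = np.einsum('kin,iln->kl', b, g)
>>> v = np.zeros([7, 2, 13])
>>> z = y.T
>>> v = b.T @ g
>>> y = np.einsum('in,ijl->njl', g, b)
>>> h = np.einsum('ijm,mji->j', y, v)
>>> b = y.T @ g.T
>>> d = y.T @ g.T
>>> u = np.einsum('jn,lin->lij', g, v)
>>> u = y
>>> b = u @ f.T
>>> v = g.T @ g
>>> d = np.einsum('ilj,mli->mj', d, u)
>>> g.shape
(3, 23)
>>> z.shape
(2,)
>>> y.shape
(23, 7, 11)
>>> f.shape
(2, 11)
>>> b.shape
(23, 7, 2)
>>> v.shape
(23, 23)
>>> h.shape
(7,)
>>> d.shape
(23, 3)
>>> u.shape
(23, 7, 11)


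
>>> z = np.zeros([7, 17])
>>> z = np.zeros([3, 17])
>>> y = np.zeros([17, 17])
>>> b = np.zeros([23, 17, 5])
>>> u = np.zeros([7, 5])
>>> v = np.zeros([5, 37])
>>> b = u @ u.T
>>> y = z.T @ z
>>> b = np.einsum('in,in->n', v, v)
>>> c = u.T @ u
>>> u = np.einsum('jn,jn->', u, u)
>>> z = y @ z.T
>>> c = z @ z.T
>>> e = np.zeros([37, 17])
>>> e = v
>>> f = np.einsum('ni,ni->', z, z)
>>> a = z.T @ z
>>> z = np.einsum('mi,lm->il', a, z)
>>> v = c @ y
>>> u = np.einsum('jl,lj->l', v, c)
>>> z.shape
(3, 17)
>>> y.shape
(17, 17)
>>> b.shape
(37,)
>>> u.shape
(17,)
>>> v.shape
(17, 17)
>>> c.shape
(17, 17)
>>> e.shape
(5, 37)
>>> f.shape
()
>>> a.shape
(3, 3)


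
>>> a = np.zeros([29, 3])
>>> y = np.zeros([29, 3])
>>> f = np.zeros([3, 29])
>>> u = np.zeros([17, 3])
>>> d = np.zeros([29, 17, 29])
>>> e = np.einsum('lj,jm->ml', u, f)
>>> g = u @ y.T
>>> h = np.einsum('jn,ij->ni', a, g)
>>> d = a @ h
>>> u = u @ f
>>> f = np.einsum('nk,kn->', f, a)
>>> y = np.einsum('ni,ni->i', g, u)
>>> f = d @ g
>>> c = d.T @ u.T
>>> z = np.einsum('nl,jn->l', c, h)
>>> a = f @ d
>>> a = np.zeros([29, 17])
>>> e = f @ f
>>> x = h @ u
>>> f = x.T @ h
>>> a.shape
(29, 17)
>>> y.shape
(29,)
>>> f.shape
(29, 17)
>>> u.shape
(17, 29)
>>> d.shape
(29, 17)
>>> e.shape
(29, 29)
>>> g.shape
(17, 29)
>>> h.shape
(3, 17)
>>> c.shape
(17, 17)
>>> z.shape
(17,)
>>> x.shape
(3, 29)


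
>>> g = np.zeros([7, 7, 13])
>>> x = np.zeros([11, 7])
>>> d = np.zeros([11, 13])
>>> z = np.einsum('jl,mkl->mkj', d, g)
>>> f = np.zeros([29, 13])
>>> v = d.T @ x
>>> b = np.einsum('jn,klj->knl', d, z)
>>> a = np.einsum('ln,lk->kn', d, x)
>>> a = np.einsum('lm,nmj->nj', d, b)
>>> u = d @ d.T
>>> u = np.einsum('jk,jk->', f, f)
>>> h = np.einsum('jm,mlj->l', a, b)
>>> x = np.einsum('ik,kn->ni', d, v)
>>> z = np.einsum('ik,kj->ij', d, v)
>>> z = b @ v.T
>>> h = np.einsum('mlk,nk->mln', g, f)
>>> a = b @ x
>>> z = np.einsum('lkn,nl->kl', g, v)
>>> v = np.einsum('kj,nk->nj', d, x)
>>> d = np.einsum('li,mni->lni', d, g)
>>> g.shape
(7, 7, 13)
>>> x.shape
(7, 11)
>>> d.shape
(11, 7, 13)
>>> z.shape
(7, 7)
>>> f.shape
(29, 13)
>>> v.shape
(7, 13)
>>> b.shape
(7, 13, 7)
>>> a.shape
(7, 13, 11)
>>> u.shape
()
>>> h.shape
(7, 7, 29)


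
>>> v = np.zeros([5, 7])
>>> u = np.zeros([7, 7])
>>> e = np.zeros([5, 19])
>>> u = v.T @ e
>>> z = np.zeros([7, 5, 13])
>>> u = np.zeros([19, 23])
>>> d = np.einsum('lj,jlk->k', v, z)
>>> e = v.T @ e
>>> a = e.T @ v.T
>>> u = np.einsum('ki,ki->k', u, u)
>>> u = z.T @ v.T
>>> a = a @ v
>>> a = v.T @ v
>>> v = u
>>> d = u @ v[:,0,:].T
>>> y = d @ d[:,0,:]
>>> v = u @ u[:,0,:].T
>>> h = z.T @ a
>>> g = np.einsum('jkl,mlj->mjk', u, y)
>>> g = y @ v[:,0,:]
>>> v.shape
(13, 5, 13)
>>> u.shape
(13, 5, 5)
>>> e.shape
(7, 19)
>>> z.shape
(7, 5, 13)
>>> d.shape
(13, 5, 13)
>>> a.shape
(7, 7)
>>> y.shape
(13, 5, 13)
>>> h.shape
(13, 5, 7)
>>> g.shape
(13, 5, 13)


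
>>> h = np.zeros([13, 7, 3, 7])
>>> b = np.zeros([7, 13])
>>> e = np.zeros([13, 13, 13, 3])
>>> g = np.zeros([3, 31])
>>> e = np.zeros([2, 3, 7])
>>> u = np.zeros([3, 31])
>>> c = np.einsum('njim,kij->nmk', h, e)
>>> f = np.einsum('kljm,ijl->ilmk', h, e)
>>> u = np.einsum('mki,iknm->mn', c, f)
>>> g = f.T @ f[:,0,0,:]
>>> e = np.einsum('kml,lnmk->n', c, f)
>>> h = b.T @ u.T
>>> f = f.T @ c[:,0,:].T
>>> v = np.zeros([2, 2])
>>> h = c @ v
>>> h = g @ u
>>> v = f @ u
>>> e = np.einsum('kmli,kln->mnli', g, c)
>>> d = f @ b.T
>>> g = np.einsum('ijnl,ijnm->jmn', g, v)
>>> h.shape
(13, 7, 7, 7)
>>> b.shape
(7, 13)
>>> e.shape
(7, 2, 7, 13)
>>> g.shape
(7, 7, 7)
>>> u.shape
(13, 7)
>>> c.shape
(13, 7, 2)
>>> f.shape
(13, 7, 7, 13)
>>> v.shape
(13, 7, 7, 7)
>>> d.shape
(13, 7, 7, 7)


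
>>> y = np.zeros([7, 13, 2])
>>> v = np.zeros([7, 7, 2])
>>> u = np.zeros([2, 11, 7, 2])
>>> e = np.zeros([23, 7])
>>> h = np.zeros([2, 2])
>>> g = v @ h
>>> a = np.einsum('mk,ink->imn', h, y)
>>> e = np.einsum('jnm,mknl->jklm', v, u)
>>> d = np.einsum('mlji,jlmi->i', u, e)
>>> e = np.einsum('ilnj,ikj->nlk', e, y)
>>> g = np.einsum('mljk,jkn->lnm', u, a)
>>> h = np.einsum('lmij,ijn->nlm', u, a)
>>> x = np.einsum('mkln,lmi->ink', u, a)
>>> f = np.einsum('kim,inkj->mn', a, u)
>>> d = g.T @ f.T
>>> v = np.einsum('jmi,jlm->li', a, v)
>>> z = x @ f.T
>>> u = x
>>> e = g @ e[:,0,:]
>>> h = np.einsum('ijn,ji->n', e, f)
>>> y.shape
(7, 13, 2)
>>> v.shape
(7, 13)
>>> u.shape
(13, 2, 11)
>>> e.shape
(11, 13, 13)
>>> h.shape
(13,)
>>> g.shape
(11, 13, 2)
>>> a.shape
(7, 2, 13)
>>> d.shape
(2, 13, 13)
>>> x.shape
(13, 2, 11)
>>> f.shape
(13, 11)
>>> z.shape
(13, 2, 13)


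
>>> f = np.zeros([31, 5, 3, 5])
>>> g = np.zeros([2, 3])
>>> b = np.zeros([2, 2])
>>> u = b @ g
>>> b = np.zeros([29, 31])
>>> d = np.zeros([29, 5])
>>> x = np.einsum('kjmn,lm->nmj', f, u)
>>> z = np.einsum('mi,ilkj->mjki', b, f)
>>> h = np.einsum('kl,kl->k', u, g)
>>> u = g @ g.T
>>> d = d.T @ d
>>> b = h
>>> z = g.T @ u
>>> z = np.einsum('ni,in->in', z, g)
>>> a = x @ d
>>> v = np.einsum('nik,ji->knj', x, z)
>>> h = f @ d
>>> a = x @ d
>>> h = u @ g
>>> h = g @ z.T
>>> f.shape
(31, 5, 3, 5)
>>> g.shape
(2, 3)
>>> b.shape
(2,)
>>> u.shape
(2, 2)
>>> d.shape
(5, 5)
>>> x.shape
(5, 3, 5)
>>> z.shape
(2, 3)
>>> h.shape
(2, 2)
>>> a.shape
(5, 3, 5)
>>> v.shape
(5, 5, 2)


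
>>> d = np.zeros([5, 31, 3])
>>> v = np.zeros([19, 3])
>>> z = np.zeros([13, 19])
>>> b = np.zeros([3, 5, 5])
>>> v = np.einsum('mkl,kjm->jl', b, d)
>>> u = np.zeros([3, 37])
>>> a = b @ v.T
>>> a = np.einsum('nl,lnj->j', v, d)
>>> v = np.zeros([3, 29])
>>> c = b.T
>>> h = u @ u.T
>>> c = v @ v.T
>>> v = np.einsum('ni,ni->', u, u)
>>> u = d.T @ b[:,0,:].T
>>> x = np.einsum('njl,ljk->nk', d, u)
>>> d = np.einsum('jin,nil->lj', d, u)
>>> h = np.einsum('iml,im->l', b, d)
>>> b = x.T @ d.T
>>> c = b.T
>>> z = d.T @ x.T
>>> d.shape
(3, 5)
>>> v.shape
()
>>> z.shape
(5, 5)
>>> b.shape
(3, 3)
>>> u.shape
(3, 31, 3)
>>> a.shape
(3,)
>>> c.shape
(3, 3)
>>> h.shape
(5,)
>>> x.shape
(5, 3)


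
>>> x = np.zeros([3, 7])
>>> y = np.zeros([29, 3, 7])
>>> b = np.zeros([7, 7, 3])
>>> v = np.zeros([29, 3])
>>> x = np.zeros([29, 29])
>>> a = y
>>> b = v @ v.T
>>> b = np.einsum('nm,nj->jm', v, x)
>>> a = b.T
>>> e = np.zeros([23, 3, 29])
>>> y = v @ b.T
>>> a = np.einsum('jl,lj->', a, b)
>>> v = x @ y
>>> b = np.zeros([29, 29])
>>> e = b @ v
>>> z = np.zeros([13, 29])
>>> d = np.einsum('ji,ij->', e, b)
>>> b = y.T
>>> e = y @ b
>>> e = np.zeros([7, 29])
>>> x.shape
(29, 29)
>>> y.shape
(29, 29)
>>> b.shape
(29, 29)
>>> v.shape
(29, 29)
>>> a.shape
()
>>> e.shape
(7, 29)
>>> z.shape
(13, 29)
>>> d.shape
()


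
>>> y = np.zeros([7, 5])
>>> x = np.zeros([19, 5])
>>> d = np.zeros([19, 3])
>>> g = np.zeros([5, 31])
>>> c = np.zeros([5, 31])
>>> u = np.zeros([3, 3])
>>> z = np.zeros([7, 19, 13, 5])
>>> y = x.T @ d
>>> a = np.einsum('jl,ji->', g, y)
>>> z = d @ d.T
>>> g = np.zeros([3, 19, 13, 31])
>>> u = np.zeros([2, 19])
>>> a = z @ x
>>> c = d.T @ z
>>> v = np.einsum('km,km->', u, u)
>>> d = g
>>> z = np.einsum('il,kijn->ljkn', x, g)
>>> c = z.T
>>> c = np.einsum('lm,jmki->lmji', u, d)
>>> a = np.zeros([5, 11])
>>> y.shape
(5, 3)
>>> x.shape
(19, 5)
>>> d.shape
(3, 19, 13, 31)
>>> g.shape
(3, 19, 13, 31)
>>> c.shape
(2, 19, 3, 31)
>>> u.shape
(2, 19)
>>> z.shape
(5, 13, 3, 31)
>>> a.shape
(5, 11)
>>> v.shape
()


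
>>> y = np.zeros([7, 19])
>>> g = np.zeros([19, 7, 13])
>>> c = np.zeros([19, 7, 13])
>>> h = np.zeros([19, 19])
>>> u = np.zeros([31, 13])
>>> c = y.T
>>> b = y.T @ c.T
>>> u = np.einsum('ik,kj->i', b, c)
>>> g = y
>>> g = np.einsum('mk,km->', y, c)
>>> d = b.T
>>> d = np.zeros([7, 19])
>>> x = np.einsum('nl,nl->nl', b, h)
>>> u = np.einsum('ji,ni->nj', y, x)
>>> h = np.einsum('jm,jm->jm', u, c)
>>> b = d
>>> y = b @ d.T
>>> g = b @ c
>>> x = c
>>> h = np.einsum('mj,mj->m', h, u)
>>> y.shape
(7, 7)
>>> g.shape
(7, 7)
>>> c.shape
(19, 7)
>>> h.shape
(19,)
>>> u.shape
(19, 7)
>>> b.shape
(7, 19)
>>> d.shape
(7, 19)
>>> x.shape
(19, 7)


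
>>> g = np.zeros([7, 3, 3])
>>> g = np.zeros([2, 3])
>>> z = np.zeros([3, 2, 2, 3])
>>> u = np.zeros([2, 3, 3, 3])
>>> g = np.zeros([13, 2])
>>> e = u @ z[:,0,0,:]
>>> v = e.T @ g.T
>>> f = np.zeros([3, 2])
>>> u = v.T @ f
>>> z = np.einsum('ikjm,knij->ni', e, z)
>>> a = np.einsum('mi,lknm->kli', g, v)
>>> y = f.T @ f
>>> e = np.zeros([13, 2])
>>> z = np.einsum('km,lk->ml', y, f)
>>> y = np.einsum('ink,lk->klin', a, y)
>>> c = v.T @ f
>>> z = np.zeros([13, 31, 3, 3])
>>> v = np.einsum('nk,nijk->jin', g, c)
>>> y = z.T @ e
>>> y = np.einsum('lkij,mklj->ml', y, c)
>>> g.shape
(13, 2)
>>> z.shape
(13, 31, 3, 3)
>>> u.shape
(13, 3, 3, 2)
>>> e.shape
(13, 2)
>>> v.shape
(3, 3, 13)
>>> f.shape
(3, 2)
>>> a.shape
(3, 3, 2)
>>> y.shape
(13, 3)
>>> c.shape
(13, 3, 3, 2)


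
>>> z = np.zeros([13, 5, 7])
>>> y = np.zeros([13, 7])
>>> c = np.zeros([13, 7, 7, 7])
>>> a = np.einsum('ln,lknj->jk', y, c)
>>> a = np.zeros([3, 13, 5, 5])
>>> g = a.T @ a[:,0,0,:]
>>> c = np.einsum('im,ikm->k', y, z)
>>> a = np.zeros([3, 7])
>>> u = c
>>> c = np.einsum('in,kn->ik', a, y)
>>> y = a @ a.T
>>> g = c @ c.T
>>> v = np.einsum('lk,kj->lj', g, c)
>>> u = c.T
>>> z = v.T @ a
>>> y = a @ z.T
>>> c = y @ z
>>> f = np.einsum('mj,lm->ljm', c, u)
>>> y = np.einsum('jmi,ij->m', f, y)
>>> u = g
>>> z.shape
(13, 7)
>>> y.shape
(7,)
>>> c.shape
(3, 7)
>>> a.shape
(3, 7)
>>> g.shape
(3, 3)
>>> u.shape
(3, 3)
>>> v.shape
(3, 13)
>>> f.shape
(13, 7, 3)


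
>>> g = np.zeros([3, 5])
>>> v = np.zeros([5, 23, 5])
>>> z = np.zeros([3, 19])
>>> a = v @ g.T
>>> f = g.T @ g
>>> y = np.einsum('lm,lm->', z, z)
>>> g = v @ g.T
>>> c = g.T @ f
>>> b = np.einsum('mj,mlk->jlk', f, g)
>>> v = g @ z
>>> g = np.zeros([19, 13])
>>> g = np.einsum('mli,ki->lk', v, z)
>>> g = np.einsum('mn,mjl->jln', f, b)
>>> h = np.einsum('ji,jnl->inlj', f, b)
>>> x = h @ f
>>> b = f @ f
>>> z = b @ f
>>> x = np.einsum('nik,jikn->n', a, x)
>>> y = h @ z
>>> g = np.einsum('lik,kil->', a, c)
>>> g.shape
()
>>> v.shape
(5, 23, 19)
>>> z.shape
(5, 5)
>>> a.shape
(5, 23, 3)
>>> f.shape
(5, 5)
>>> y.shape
(5, 23, 3, 5)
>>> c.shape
(3, 23, 5)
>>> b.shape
(5, 5)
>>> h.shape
(5, 23, 3, 5)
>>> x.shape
(5,)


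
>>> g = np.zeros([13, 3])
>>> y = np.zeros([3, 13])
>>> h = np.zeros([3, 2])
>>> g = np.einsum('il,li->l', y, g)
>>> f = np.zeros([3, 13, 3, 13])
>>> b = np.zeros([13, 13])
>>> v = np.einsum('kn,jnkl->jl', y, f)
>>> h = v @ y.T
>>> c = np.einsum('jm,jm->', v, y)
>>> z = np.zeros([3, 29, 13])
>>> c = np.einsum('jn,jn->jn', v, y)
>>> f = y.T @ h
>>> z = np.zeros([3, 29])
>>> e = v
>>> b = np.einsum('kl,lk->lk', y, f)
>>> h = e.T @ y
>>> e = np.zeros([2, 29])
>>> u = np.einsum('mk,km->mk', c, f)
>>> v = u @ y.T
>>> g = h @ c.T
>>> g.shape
(13, 3)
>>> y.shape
(3, 13)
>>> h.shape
(13, 13)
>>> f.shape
(13, 3)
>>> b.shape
(13, 3)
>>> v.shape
(3, 3)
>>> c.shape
(3, 13)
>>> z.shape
(3, 29)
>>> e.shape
(2, 29)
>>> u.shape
(3, 13)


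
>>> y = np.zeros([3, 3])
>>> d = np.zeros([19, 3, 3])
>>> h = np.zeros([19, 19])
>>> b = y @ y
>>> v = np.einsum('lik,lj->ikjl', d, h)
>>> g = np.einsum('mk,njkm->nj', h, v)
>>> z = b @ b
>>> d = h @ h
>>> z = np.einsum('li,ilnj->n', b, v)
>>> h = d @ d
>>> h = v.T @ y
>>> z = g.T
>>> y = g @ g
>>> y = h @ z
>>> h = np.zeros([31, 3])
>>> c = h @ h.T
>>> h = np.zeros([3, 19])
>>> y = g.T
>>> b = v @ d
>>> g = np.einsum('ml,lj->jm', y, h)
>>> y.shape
(3, 3)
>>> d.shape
(19, 19)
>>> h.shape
(3, 19)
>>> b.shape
(3, 3, 19, 19)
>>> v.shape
(3, 3, 19, 19)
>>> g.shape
(19, 3)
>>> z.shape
(3, 3)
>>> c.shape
(31, 31)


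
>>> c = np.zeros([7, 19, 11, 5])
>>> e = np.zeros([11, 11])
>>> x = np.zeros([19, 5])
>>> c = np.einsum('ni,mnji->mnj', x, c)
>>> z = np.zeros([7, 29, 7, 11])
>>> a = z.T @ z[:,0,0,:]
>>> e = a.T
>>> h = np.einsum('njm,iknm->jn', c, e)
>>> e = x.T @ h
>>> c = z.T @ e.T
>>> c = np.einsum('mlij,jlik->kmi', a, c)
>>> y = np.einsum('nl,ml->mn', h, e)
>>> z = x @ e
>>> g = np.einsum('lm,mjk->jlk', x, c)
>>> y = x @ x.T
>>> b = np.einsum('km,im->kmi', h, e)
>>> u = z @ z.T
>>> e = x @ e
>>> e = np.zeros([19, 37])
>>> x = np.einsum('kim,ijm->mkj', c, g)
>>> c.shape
(5, 11, 29)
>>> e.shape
(19, 37)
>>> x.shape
(29, 5, 19)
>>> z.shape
(19, 7)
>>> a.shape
(11, 7, 29, 11)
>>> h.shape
(19, 7)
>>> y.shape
(19, 19)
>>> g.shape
(11, 19, 29)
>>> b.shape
(19, 7, 5)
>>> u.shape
(19, 19)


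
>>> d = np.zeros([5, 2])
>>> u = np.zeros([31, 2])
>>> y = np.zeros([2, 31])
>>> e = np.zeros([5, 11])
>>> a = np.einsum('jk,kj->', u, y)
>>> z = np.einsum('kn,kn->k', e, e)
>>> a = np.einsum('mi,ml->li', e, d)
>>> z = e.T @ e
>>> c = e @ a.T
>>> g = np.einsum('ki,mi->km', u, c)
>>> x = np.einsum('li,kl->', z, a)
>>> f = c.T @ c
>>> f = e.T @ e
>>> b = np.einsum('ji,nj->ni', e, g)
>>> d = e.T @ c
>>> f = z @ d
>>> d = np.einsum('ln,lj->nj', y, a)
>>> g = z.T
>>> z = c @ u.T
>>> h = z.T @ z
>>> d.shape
(31, 11)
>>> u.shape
(31, 2)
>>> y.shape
(2, 31)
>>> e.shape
(5, 11)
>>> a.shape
(2, 11)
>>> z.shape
(5, 31)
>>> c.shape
(5, 2)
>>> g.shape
(11, 11)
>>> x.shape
()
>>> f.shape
(11, 2)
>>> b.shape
(31, 11)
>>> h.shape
(31, 31)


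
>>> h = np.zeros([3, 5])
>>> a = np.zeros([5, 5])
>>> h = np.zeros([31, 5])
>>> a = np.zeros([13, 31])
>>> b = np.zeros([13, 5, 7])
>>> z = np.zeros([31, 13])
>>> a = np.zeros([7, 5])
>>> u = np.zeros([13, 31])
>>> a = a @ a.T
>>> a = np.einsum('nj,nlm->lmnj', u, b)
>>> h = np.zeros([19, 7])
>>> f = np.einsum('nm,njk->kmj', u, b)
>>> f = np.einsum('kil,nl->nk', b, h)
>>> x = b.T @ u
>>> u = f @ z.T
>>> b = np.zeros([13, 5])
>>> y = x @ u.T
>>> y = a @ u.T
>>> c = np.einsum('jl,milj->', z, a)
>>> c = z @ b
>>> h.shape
(19, 7)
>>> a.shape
(5, 7, 13, 31)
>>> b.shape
(13, 5)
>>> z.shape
(31, 13)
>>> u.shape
(19, 31)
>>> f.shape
(19, 13)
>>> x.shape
(7, 5, 31)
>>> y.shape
(5, 7, 13, 19)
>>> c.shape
(31, 5)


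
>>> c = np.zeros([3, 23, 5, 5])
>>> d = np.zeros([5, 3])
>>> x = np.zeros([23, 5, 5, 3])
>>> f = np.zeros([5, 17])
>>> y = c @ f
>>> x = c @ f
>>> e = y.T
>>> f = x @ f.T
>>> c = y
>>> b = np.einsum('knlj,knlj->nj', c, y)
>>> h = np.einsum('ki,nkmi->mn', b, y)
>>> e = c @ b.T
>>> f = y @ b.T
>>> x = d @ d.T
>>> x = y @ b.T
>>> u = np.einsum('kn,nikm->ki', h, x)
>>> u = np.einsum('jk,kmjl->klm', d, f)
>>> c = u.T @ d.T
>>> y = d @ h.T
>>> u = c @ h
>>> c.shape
(23, 23, 5)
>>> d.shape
(5, 3)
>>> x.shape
(3, 23, 5, 23)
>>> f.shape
(3, 23, 5, 23)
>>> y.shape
(5, 5)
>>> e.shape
(3, 23, 5, 23)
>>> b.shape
(23, 17)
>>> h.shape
(5, 3)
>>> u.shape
(23, 23, 3)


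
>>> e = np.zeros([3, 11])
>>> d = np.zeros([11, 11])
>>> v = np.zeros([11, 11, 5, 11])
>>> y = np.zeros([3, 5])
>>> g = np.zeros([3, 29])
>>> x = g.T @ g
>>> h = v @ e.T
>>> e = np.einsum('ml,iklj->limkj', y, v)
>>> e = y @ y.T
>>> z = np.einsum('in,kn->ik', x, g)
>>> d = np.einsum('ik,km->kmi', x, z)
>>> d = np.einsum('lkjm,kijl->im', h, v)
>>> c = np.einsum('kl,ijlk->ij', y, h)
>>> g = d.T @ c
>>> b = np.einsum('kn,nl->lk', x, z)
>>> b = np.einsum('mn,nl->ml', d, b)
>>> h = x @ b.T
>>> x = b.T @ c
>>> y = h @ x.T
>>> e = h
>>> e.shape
(29, 11)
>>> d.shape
(11, 3)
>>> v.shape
(11, 11, 5, 11)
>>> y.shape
(29, 29)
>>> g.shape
(3, 11)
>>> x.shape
(29, 11)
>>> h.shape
(29, 11)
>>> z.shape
(29, 3)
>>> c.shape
(11, 11)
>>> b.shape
(11, 29)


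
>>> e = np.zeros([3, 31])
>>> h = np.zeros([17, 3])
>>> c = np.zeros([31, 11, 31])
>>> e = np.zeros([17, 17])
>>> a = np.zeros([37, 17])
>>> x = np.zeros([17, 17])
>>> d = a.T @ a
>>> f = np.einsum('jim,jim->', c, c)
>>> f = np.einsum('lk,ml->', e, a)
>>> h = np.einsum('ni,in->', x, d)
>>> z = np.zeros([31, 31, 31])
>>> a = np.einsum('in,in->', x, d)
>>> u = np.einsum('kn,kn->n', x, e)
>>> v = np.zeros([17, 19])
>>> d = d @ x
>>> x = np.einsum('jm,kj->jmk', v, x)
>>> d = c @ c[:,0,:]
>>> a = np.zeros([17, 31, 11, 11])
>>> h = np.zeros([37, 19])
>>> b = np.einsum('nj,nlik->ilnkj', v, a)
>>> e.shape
(17, 17)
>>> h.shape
(37, 19)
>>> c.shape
(31, 11, 31)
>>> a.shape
(17, 31, 11, 11)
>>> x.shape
(17, 19, 17)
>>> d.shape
(31, 11, 31)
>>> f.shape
()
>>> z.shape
(31, 31, 31)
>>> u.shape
(17,)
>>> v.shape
(17, 19)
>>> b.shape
(11, 31, 17, 11, 19)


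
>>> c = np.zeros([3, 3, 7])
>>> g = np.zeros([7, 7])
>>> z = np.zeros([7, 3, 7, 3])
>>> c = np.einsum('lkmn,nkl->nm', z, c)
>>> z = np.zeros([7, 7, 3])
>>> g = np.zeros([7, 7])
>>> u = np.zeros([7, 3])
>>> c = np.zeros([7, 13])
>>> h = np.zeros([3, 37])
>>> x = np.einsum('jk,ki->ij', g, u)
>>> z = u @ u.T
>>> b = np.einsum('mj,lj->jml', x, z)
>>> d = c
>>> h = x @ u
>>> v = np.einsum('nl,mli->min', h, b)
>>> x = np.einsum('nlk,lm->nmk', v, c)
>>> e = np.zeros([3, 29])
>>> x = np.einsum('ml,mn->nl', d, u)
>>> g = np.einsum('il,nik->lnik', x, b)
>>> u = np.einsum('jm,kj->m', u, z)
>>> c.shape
(7, 13)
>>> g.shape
(13, 7, 3, 7)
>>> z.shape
(7, 7)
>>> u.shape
(3,)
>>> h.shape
(3, 3)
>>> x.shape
(3, 13)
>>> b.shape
(7, 3, 7)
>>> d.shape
(7, 13)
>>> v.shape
(7, 7, 3)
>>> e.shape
(3, 29)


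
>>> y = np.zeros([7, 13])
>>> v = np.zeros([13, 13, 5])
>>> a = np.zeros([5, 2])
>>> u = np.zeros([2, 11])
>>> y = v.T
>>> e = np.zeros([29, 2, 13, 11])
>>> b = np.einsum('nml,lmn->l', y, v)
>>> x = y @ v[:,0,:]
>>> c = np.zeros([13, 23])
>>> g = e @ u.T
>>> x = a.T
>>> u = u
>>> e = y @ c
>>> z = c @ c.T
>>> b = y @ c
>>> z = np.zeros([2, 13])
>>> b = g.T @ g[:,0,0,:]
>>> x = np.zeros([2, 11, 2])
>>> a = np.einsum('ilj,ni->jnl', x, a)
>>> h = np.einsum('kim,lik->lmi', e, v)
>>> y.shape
(5, 13, 13)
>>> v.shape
(13, 13, 5)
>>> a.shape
(2, 5, 11)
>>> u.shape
(2, 11)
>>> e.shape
(5, 13, 23)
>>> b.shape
(2, 13, 2, 2)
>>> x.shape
(2, 11, 2)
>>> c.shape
(13, 23)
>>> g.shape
(29, 2, 13, 2)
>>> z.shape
(2, 13)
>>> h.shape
(13, 23, 13)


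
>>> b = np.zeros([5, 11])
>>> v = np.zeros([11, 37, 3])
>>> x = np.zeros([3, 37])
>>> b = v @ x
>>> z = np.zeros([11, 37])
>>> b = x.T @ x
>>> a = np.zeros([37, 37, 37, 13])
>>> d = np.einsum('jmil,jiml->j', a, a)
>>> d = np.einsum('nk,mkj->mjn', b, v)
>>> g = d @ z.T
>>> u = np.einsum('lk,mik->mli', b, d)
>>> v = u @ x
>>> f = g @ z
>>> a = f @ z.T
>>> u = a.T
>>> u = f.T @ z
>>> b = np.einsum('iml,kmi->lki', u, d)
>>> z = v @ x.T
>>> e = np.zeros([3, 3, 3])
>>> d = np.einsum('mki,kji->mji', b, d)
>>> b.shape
(37, 11, 37)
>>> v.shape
(11, 37, 37)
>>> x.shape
(3, 37)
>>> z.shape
(11, 37, 3)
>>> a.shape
(11, 3, 11)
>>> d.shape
(37, 3, 37)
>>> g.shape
(11, 3, 11)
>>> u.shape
(37, 3, 37)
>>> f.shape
(11, 3, 37)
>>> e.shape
(3, 3, 3)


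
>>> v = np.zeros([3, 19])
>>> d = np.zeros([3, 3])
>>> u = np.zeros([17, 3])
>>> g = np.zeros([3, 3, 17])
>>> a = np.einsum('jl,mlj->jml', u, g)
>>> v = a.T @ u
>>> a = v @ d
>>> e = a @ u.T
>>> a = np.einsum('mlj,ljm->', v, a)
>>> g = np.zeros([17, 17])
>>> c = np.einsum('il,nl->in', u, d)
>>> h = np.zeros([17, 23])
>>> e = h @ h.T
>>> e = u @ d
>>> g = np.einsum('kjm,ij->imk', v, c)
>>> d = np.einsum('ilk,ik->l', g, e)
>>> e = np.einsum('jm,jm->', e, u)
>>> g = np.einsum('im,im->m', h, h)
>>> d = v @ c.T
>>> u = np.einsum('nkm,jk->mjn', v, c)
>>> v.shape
(3, 3, 3)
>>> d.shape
(3, 3, 17)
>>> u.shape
(3, 17, 3)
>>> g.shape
(23,)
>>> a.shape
()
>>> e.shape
()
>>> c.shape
(17, 3)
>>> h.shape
(17, 23)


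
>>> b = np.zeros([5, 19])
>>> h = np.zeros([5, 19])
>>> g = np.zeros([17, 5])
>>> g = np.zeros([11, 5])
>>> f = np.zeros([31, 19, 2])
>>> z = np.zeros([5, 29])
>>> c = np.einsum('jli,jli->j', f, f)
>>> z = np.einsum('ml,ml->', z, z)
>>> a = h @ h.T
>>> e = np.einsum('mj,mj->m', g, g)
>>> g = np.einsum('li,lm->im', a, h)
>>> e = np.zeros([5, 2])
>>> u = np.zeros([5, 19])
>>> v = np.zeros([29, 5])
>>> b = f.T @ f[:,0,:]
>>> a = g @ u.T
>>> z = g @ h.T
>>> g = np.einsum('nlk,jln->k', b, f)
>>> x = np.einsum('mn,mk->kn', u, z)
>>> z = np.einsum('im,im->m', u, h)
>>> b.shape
(2, 19, 2)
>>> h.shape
(5, 19)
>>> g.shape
(2,)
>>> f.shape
(31, 19, 2)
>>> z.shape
(19,)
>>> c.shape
(31,)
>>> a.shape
(5, 5)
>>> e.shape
(5, 2)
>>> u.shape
(5, 19)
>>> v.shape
(29, 5)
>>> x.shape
(5, 19)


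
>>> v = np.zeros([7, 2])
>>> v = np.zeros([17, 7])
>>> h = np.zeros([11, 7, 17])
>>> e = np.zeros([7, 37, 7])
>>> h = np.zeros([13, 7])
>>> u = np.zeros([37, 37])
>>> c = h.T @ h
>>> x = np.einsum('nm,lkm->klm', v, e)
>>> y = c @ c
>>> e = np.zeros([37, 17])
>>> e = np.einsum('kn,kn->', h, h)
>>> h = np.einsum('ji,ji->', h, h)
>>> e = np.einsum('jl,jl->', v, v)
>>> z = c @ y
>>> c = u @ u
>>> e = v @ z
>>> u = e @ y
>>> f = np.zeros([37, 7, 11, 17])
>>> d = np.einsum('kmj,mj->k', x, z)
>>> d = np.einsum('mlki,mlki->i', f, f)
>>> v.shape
(17, 7)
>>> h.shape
()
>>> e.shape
(17, 7)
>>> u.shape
(17, 7)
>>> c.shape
(37, 37)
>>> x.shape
(37, 7, 7)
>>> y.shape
(7, 7)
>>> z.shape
(7, 7)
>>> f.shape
(37, 7, 11, 17)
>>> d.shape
(17,)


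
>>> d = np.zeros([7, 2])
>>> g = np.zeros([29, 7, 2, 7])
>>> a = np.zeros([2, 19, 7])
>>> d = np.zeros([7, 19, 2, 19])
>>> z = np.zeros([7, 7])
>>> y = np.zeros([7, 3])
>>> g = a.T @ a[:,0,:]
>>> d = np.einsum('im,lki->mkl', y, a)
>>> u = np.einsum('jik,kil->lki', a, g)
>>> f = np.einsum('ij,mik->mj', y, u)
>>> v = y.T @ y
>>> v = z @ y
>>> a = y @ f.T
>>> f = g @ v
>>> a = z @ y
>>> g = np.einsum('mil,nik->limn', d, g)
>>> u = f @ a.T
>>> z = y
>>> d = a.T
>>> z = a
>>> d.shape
(3, 7)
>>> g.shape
(2, 19, 3, 7)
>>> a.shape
(7, 3)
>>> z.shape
(7, 3)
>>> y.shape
(7, 3)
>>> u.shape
(7, 19, 7)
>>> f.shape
(7, 19, 3)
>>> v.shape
(7, 3)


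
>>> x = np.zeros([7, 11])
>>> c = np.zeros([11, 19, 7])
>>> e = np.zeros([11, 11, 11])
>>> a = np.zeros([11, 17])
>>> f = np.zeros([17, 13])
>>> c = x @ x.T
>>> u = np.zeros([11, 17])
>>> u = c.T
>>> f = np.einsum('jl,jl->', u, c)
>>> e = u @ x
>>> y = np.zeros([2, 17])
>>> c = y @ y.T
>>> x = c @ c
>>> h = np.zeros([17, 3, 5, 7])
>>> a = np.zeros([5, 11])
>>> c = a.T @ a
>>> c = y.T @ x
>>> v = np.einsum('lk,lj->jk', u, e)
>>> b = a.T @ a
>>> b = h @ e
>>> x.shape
(2, 2)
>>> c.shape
(17, 2)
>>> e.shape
(7, 11)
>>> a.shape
(5, 11)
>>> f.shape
()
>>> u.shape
(7, 7)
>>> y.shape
(2, 17)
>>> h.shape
(17, 3, 5, 7)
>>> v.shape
(11, 7)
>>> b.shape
(17, 3, 5, 11)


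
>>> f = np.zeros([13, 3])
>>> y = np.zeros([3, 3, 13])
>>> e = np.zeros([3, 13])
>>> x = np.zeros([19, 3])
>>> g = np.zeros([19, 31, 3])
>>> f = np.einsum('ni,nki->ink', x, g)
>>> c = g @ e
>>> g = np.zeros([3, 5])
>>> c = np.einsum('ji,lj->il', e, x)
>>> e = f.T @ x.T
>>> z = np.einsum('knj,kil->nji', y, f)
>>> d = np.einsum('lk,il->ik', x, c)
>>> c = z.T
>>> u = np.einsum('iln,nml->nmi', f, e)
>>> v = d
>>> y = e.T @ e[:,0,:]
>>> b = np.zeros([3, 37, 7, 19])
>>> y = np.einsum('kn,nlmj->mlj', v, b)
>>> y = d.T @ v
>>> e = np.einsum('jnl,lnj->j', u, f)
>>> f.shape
(3, 19, 31)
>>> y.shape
(3, 3)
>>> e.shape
(31,)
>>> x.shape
(19, 3)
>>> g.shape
(3, 5)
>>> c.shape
(19, 13, 3)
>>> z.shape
(3, 13, 19)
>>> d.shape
(13, 3)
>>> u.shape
(31, 19, 3)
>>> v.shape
(13, 3)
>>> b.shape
(3, 37, 7, 19)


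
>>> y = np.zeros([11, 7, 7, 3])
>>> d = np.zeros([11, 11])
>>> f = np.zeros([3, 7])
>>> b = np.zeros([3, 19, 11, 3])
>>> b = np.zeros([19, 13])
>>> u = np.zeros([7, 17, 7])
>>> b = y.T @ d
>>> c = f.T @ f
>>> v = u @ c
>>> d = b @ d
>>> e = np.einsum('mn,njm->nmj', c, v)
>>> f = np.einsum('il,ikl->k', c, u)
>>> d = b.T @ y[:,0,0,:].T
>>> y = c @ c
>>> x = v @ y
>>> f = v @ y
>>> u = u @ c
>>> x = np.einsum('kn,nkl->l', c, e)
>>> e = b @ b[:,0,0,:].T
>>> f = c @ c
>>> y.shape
(7, 7)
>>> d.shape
(11, 7, 7, 11)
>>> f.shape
(7, 7)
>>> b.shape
(3, 7, 7, 11)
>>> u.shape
(7, 17, 7)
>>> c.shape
(7, 7)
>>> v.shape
(7, 17, 7)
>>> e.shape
(3, 7, 7, 3)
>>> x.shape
(17,)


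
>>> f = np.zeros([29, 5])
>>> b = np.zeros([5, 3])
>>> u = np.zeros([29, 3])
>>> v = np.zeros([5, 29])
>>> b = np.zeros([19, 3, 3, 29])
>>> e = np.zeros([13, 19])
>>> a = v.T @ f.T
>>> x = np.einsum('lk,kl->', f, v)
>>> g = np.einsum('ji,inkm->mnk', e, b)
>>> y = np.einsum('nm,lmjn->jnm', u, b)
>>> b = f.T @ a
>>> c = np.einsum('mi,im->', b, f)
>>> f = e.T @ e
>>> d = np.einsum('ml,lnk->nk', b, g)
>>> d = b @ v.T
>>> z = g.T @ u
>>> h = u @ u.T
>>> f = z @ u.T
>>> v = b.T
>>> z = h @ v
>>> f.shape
(3, 3, 29)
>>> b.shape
(5, 29)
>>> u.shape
(29, 3)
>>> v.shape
(29, 5)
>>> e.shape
(13, 19)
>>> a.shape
(29, 29)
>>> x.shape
()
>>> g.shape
(29, 3, 3)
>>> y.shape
(3, 29, 3)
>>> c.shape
()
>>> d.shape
(5, 5)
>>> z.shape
(29, 5)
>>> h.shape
(29, 29)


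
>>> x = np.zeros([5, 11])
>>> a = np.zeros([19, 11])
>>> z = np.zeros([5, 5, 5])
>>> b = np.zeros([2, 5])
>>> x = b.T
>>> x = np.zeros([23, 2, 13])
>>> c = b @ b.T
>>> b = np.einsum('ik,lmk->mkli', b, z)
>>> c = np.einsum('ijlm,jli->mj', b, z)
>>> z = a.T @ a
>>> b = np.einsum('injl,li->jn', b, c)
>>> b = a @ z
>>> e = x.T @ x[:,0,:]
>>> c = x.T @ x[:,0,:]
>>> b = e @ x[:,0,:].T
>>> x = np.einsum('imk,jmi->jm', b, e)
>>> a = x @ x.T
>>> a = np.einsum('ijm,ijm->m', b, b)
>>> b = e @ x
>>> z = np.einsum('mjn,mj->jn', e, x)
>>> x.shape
(13, 2)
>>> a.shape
(23,)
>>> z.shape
(2, 13)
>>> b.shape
(13, 2, 2)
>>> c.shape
(13, 2, 13)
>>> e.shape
(13, 2, 13)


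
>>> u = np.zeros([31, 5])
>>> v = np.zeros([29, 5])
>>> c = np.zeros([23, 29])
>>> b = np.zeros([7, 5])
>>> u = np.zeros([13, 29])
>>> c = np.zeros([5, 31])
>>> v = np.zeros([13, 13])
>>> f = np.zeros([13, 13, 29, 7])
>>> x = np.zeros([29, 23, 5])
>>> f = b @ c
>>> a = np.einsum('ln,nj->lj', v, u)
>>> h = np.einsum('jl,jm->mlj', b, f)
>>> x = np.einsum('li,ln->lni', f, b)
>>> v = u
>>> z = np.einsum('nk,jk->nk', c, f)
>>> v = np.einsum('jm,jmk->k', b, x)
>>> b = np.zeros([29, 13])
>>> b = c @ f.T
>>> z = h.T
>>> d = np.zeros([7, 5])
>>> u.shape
(13, 29)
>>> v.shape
(31,)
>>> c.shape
(5, 31)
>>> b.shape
(5, 7)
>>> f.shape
(7, 31)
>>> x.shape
(7, 5, 31)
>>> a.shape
(13, 29)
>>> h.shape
(31, 5, 7)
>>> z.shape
(7, 5, 31)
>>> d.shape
(7, 5)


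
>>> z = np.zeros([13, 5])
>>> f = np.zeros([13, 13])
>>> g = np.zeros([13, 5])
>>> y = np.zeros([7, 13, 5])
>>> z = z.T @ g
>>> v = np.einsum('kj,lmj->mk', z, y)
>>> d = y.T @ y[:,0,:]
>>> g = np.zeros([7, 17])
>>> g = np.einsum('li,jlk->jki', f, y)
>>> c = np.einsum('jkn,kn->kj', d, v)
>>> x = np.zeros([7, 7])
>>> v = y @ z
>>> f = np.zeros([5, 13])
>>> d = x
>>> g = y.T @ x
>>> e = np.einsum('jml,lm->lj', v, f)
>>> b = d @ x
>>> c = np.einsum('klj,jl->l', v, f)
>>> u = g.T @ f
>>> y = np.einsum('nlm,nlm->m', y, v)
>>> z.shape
(5, 5)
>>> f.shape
(5, 13)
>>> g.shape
(5, 13, 7)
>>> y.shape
(5,)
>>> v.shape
(7, 13, 5)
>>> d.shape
(7, 7)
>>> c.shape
(13,)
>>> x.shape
(7, 7)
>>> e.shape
(5, 7)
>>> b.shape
(7, 7)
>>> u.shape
(7, 13, 13)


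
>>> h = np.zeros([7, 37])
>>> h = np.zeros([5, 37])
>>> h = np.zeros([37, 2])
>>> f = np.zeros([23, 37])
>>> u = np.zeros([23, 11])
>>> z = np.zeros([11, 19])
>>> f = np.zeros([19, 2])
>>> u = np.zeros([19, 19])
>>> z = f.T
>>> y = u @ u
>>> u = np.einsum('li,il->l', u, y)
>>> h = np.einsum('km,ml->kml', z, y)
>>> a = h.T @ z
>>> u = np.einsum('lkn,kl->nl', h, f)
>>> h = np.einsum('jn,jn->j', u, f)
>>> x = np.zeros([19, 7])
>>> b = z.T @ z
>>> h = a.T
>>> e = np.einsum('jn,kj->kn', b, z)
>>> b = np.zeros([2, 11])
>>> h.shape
(19, 19, 19)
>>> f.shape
(19, 2)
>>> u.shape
(19, 2)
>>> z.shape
(2, 19)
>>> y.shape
(19, 19)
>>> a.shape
(19, 19, 19)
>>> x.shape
(19, 7)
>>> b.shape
(2, 11)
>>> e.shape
(2, 19)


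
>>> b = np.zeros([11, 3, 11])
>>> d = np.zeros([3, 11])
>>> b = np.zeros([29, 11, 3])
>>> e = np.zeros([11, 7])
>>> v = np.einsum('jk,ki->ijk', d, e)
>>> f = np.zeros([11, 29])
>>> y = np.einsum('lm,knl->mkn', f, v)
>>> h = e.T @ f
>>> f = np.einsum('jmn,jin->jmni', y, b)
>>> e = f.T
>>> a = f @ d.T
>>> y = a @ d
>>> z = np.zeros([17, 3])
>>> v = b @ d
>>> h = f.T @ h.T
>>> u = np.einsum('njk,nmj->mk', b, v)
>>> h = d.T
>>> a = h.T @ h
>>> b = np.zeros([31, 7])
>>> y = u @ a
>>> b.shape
(31, 7)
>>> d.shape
(3, 11)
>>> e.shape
(11, 3, 7, 29)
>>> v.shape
(29, 11, 11)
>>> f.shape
(29, 7, 3, 11)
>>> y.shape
(11, 3)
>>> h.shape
(11, 3)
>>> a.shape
(3, 3)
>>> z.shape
(17, 3)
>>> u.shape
(11, 3)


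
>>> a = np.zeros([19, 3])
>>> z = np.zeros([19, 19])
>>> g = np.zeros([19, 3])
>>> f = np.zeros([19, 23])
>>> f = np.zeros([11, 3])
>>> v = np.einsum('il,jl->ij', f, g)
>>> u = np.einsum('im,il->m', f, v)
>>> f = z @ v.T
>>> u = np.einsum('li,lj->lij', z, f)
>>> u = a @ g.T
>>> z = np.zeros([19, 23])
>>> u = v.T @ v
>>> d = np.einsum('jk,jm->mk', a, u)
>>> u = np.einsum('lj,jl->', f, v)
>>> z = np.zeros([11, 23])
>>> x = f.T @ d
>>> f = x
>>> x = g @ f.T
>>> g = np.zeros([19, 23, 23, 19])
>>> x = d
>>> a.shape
(19, 3)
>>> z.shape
(11, 23)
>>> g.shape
(19, 23, 23, 19)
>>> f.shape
(11, 3)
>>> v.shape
(11, 19)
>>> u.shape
()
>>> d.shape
(19, 3)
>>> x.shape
(19, 3)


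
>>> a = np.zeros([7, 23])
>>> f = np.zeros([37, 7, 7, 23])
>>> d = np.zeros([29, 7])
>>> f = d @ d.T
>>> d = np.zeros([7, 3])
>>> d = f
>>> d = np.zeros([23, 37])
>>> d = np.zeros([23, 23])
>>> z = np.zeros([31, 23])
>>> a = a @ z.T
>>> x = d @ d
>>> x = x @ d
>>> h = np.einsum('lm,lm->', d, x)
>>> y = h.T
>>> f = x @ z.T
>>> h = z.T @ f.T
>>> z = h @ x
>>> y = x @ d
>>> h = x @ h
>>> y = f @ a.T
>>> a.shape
(7, 31)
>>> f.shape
(23, 31)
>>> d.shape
(23, 23)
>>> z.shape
(23, 23)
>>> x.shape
(23, 23)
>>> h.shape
(23, 23)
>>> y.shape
(23, 7)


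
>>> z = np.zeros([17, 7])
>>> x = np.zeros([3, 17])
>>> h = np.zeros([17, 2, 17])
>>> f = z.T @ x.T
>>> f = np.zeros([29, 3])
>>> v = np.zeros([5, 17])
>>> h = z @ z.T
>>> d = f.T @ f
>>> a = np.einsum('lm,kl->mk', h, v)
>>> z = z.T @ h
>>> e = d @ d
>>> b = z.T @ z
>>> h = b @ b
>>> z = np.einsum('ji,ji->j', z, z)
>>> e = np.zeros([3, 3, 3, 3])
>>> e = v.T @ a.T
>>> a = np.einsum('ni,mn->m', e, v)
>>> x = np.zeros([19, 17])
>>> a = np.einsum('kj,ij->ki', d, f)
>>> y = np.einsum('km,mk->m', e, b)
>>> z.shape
(7,)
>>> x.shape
(19, 17)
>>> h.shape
(17, 17)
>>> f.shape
(29, 3)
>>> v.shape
(5, 17)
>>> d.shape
(3, 3)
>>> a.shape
(3, 29)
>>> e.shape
(17, 17)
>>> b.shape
(17, 17)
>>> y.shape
(17,)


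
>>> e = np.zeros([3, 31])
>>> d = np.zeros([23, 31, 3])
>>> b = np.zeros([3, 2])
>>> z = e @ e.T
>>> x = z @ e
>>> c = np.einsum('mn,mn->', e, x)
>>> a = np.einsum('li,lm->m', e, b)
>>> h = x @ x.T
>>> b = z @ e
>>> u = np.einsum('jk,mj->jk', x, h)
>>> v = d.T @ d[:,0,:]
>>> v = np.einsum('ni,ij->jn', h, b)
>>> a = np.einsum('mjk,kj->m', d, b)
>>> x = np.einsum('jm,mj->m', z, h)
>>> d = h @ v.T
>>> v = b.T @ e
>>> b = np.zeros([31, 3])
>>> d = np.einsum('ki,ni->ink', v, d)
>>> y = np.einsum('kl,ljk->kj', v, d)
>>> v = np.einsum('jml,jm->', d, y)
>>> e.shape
(3, 31)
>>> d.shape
(31, 3, 31)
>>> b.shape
(31, 3)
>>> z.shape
(3, 3)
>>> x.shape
(3,)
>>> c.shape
()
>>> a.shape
(23,)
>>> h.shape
(3, 3)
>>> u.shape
(3, 31)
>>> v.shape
()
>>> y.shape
(31, 3)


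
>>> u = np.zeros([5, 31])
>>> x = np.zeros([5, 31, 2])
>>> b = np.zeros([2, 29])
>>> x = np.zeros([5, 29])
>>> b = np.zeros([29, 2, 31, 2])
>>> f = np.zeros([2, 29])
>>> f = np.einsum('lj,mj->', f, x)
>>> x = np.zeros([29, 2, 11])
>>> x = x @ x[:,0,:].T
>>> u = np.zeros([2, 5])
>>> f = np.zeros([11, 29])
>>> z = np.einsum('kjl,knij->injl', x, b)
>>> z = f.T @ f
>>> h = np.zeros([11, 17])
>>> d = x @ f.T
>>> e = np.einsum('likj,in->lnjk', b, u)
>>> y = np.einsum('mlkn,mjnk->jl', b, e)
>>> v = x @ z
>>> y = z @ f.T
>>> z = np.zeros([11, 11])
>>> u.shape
(2, 5)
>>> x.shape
(29, 2, 29)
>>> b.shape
(29, 2, 31, 2)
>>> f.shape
(11, 29)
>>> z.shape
(11, 11)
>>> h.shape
(11, 17)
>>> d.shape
(29, 2, 11)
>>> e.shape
(29, 5, 2, 31)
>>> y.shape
(29, 11)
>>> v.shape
(29, 2, 29)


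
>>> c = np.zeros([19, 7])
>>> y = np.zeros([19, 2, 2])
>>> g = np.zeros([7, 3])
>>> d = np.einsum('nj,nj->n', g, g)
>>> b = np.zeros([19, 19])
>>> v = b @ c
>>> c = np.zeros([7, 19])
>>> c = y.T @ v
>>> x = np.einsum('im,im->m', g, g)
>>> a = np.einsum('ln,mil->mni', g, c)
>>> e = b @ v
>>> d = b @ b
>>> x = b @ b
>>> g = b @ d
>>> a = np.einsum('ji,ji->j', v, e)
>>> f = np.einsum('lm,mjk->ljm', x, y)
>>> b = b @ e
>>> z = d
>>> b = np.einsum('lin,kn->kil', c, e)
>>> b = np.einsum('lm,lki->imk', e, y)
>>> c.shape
(2, 2, 7)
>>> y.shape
(19, 2, 2)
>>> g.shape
(19, 19)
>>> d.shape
(19, 19)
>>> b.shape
(2, 7, 2)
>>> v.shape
(19, 7)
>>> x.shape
(19, 19)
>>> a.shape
(19,)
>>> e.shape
(19, 7)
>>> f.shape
(19, 2, 19)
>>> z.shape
(19, 19)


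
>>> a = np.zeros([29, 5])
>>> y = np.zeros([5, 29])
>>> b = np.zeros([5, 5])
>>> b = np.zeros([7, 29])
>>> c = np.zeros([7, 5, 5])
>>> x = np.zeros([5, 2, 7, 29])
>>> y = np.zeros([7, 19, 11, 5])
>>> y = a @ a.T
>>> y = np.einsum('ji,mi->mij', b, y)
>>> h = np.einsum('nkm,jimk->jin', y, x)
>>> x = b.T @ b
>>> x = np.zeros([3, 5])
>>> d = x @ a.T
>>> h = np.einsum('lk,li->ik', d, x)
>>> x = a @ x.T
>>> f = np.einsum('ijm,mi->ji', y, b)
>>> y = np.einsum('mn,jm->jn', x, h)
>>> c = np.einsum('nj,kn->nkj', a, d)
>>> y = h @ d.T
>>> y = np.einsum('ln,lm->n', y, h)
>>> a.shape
(29, 5)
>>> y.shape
(3,)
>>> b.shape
(7, 29)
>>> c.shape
(29, 3, 5)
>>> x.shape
(29, 3)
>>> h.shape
(5, 29)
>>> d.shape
(3, 29)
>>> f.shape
(29, 29)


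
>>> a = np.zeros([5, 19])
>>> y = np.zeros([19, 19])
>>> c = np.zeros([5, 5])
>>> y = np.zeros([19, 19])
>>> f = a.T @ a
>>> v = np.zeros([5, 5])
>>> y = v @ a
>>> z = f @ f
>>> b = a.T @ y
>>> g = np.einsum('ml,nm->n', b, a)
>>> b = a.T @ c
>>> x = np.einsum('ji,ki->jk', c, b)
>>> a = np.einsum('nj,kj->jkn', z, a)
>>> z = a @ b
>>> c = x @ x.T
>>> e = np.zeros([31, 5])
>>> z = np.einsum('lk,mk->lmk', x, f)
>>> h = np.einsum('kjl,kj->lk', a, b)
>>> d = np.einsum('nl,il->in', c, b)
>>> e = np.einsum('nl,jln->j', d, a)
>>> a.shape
(19, 5, 19)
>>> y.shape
(5, 19)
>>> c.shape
(5, 5)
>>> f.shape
(19, 19)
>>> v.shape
(5, 5)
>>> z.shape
(5, 19, 19)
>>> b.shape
(19, 5)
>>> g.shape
(5,)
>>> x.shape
(5, 19)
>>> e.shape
(19,)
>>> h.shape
(19, 19)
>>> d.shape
(19, 5)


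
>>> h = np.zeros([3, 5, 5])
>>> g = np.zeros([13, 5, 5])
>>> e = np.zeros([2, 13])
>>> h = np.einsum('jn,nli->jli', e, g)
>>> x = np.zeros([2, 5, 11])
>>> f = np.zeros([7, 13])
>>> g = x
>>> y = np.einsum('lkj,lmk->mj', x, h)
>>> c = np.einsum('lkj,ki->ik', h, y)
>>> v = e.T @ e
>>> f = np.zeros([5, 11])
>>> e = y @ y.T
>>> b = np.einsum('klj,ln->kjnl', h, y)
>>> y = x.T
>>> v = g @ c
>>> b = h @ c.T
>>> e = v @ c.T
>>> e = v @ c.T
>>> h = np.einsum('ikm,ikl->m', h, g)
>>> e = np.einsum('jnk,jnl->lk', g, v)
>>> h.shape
(5,)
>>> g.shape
(2, 5, 11)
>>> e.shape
(5, 11)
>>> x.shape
(2, 5, 11)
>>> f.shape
(5, 11)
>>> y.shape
(11, 5, 2)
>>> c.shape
(11, 5)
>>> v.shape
(2, 5, 5)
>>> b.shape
(2, 5, 11)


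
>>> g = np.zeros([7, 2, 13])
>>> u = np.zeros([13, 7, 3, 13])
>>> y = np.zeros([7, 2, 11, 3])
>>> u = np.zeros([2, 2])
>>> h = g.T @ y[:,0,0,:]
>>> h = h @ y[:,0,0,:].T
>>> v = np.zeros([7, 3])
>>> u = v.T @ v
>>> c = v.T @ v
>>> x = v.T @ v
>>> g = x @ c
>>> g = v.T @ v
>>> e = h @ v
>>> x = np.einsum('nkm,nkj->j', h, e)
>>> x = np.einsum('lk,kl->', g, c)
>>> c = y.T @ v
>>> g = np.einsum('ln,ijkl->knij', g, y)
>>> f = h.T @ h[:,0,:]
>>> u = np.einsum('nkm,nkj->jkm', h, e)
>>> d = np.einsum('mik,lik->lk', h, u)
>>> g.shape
(11, 3, 7, 2)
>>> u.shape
(3, 2, 7)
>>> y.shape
(7, 2, 11, 3)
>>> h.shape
(13, 2, 7)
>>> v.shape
(7, 3)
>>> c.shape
(3, 11, 2, 3)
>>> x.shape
()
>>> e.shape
(13, 2, 3)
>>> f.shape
(7, 2, 7)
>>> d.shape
(3, 7)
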